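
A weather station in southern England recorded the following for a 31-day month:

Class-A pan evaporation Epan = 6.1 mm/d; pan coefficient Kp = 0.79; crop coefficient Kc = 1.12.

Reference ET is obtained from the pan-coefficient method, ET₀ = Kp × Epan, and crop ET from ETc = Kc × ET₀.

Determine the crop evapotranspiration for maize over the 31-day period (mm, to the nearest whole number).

167 mm

ET₀ = 0.79 × 6.1 = 4.8190 mm/d
ETc = Kc × ET₀ = 1.12 × 4.8190 = 5.3973 mm/d
Over 31 days: 5.3973 × 31 = 167.316 mm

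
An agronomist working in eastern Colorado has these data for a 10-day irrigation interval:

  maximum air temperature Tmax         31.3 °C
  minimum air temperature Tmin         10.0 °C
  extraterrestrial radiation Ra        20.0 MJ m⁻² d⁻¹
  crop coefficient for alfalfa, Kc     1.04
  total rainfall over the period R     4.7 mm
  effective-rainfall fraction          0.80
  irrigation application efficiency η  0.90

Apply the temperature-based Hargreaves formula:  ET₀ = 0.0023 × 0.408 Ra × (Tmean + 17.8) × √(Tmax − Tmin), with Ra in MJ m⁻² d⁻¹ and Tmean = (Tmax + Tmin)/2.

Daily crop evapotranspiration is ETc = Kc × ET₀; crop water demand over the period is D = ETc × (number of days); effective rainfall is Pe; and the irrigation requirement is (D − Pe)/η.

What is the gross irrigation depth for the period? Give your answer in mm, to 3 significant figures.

Tmean = (31.3 + 10.0)/2 = 20.65 °C
0.408 Ra = 0.408 × 20.0 = 8.1600 mm/d equivalent
ET₀ = 0.0023 × 8.1600 × (20.65 + 17.8) × √21.3 = 0.0023 × 8.1600 × 38.45 × 4.6152 = 3.3305 mm/d
ETc = Kc × ET₀ = 1.04 × 3.3305 = 3.4637 mm/d
Crop demand D = ETc × 10 d = 3.4637 × 10 = 34.637 mm
Pe = 0.80 × 4.7 = 3.760 mm
D − Pe = 34.637 − 3.760 = 30.877 mm
Gross irrigation = 30.877 / 0.90 = 34.308 mm

34.3 mm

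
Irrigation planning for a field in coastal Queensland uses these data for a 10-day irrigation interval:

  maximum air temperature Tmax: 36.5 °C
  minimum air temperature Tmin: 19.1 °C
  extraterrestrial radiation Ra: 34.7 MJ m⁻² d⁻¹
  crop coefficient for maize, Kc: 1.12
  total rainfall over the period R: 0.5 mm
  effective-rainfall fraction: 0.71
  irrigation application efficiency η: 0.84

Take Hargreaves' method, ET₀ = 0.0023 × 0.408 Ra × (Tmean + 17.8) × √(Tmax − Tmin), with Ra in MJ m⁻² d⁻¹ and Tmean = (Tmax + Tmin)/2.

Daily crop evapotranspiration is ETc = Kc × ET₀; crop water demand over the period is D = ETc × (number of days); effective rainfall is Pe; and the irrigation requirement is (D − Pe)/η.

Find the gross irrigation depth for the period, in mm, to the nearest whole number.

82 mm

Tmean = (36.5 + 19.1)/2 = 27.80 °C
0.408 Ra = 0.408 × 34.7 = 14.1576 mm/d equivalent
ET₀ = 0.0023 × 14.1576 × (27.80 + 17.8) × √17.4 = 0.0023 × 14.1576 × 45.60 × 4.1713 = 6.1938 mm/d
ETc = Kc × ET₀ = 1.12 × 6.1938 = 6.9371 mm/d
Crop demand D = ETc × 10 d = 6.9371 × 10 = 69.371 mm
Pe = 0.71 × 0.5 = 0.355 mm
D − Pe = 69.371 − 0.355 = 69.016 mm
Gross irrigation = 69.016 / 0.84 = 82.162 mm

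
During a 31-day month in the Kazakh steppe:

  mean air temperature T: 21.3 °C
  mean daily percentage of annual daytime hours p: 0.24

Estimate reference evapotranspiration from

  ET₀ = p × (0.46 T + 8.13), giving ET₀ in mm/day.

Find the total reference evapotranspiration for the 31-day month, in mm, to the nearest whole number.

ET₀ = 0.24 × (0.46 × 21.3 + 8.13) = 0.24 × 17.928 = 4.3027 mm/d
Monthly total = 4.3027 × 31 = 133.384 mm

133 mm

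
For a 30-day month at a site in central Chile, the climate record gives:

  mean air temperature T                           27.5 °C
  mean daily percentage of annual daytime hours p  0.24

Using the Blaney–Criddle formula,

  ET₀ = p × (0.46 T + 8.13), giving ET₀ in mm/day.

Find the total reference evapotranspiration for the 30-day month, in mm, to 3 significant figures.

150 mm

ET₀ = 0.24 × (0.46 × 27.5 + 8.13) = 0.24 × 20.780 = 4.9872 mm/d
Monthly total = 4.9872 × 30 = 149.616 mm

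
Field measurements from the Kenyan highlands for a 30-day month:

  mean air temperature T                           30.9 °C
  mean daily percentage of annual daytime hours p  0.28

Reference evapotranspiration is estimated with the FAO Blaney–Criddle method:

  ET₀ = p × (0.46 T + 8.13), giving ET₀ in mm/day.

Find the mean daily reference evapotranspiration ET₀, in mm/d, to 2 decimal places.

ET₀ = 0.28 × (0.46 × 30.9 + 8.13) = 0.28 × 22.344 = 6.2563 mm/d

6.26 mm/d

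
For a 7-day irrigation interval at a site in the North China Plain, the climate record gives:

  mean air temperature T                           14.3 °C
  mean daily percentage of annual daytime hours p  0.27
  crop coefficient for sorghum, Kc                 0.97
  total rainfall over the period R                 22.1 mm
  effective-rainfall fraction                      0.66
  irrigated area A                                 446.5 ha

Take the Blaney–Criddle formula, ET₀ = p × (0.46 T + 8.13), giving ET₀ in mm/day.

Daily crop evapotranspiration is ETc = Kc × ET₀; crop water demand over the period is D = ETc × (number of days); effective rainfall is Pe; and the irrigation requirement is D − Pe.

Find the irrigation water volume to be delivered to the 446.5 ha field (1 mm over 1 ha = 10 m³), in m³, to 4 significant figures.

ET₀ = 0.27 × (0.46 × 14.3 + 8.13) = 0.27 × 14.708 = 3.9712 mm/d
ETc = Kc × ET₀ = 0.97 × 3.9712 = 3.8521 mm/d
Crop demand D = ETc × 7 d = 3.8521 × 7 = 26.965 mm
Pe = 0.66 × 22.1 = 14.586 mm
D − Pe = 26.965 − 14.586 = 12.379 mm
Volume = 12.379 mm × 446.5 ha × 10 = 55272.2 m³

55270 m³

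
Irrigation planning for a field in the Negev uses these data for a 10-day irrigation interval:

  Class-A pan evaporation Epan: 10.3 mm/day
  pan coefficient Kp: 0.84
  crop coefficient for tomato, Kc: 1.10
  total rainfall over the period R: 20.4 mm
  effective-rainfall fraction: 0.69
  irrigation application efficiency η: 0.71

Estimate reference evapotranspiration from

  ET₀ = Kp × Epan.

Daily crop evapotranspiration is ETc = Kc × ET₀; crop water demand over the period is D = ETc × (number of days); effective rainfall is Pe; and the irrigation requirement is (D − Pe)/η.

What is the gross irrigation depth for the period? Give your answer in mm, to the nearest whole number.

114 mm

ET₀ = 0.84 × 10.3 = 8.6520 mm/d
ETc = Kc × ET₀ = 1.10 × 8.6520 = 9.5172 mm/d
Crop demand D = ETc × 10 d = 9.5172 × 10 = 95.172 mm
Pe = 0.69 × 20.4 = 14.076 mm
D − Pe = 95.172 − 14.076 = 81.096 mm
Gross irrigation = 81.096 / 0.71 = 114.220 mm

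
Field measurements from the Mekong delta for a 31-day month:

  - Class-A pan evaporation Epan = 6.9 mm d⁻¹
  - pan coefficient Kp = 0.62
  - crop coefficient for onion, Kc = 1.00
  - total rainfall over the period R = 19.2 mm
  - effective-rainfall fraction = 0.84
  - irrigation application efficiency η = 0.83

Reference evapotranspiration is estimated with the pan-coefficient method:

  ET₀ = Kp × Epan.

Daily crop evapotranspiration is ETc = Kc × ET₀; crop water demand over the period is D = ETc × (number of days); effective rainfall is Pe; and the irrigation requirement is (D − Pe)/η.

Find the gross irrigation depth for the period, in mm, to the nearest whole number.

ET₀ = 0.62 × 6.9 = 4.2780 mm/d
ETc = Kc × ET₀ = 1.00 × 4.2780 = 4.2780 mm/d
Crop demand D = ETc × 31 d = 4.2780 × 31 = 132.618 mm
Pe = 0.84 × 19.2 = 16.128 mm
D − Pe = 132.618 − 16.128 = 116.490 mm
Gross irrigation = 116.490 / 0.83 = 140.349 mm

140 mm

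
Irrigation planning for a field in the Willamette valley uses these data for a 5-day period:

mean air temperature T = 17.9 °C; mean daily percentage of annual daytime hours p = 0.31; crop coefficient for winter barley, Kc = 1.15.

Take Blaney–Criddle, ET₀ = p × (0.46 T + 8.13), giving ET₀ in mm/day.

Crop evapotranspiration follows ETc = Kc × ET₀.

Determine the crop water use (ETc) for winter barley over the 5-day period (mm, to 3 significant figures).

29.2 mm

ET₀ = 0.31 × (0.46 × 17.9 + 8.13) = 0.31 × 16.364 = 5.0728 mm/d
ETc = Kc × ET₀ = 1.15 × 5.0728 = 5.8337 mm/d
Over 5 days: 5.8337 × 5 = 29.169 mm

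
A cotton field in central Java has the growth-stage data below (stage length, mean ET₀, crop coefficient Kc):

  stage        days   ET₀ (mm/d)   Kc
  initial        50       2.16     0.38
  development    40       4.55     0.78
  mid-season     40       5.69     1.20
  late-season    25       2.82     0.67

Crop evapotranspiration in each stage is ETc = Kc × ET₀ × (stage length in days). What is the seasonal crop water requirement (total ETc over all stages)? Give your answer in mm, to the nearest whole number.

503 mm

initial: 0.38 × 2.16 × 50 = 41.04 mm
development: 0.78 × 4.55 × 40 = 141.96 mm
mid-season: 1.20 × 5.69 × 40 = 273.12 mm
late-season: 0.67 × 2.82 × 25 = 47.24 mm
Seasonal total = 503.36 mm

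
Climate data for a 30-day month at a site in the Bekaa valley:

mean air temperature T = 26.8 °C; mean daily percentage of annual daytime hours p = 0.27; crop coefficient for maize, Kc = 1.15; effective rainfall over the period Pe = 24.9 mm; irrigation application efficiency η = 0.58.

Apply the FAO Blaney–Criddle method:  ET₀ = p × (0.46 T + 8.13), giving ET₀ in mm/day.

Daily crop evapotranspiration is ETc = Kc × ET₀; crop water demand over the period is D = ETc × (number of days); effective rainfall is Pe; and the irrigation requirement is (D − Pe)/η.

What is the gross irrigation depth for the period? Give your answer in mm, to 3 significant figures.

ET₀ = 0.27 × (0.46 × 26.8 + 8.13) = 0.27 × 20.458 = 5.5237 mm/d
ETc = Kc × ET₀ = 1.15 × 5.5237 = 6.3523 mm/d
Crop demand D = ETc × 30 d = 6.3523 × 30 = 190.569 mm
D − Pe = 190.569 − 24.9 = 165.669 mm
Gross irrigation = 165.669 / 0.58 = 285.636 mm

286 mm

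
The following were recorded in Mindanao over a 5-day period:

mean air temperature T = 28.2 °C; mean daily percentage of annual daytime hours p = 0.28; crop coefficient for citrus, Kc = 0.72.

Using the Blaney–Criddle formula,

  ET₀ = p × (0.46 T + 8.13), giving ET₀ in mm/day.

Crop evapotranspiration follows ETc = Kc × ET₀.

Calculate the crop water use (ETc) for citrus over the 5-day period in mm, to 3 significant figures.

ET₀ = 0.28 × (0.46 × 28.2 + 8.13) = 0.28 × 21.102 = 5.9086 mm/d
ETc = Kc × ET₀ = 0.72 × 5.9086 = 4.2542 mm/d
Over 5 days: 4.2542 × 5 = 21.271 mm

21.3 mm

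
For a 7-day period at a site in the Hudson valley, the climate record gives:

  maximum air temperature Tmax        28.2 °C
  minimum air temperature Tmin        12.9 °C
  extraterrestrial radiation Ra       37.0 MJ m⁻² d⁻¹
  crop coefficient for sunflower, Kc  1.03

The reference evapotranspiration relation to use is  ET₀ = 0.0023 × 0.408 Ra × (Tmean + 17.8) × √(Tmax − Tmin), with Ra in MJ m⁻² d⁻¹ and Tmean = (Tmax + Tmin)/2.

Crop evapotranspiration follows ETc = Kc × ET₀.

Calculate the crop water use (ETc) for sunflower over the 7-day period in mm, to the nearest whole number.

Tmean = (28.2 + 12.9)/2 = 20.55 °C
0.408 Ra = 0.408 × 37.0 = 15.0960 mm/d equivalent
ET₀ = 0.0023 × 15.0960 × (20.55 + 17.8) × √15.3 = 0.0023 × 15.0960 × 38.35 × 3.9115 = 5.2083 mm/d
ETc = Kc × ET₀ = 1.03 × 5.2083 = 5.3645 mm/d
Over 7 days: 5.3645 × 7 = 37.552 mm

38 mm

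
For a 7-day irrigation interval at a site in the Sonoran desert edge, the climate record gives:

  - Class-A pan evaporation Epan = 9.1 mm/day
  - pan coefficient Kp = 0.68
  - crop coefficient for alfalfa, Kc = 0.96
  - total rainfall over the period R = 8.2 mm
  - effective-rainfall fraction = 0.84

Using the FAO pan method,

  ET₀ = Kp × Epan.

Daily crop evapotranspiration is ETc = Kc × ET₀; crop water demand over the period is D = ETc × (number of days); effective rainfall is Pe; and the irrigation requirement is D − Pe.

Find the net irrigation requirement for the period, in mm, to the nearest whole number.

35 mm

ET₀ = 0.68 × 9.1 = 6.1880 mm/d
ETc = Kc × ET₀ = 0.96 × 6.1880 = 5.9405 mm/d
Crop demand D = ETc × 7 d = 5.9405 × 7 = 41.584 mm
Pe = 0.84 × 8.2 = 6.888 mm
D − Pe = 41.584 − 6.888 = 34.696 mm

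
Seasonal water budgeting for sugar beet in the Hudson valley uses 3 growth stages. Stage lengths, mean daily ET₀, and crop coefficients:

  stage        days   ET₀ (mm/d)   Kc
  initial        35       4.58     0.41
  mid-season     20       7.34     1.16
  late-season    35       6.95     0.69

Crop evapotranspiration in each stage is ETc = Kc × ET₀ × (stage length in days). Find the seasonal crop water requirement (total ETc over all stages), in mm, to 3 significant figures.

404 mm

initial: 0.41 × 4.58 × 35 = 65.72 mm
mid-season: 1.16 × 7.34 × 20 = 170.29 mm
late-season: 0.69 × 6.95 × 35 = 167.84 mm
Seasonal total = 403.85 mm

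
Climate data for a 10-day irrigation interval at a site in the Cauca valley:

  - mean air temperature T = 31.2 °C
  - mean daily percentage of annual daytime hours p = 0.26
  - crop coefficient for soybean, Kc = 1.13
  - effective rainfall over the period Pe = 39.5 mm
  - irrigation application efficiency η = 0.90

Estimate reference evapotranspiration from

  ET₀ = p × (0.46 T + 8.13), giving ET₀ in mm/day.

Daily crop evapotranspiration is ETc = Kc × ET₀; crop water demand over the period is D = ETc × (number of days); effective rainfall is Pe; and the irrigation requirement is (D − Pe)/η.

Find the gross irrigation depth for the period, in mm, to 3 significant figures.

29.5 mm

ET₀ = 0.26 × (0.46 × 31.2 + 8.13) = 0.26 × 22.482 = 5.8453 mm/d
ETc = Kc × ET₀ = 1.13 × 5.8453 = 6.6052 mm/d
Crop demand D = ETc × 10 d = 6.6052 × 10 = 66.052 mm
D − Pe = 66.052 − 39.5 = 26.552 mm
Gross irrigation = 26.552 / 0.90 = 29.502 mm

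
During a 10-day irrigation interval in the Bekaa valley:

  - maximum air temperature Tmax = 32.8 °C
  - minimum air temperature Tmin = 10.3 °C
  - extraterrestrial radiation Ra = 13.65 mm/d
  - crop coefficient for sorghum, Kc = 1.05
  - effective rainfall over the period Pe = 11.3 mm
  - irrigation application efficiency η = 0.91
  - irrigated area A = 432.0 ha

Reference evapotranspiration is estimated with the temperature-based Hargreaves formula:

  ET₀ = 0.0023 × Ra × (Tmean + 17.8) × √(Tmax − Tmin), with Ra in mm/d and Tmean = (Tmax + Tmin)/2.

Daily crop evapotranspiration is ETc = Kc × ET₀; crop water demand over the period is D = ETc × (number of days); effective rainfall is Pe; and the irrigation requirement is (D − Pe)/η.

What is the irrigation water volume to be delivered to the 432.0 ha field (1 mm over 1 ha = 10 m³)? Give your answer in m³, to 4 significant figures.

238500 m³

Tmean = (32.8 + 10.3)/2 = 21.55 °C
ET₀ = 0.0023 × 13.65 × (21.55 + 17.8) × √22.5 = 0.0023 × 13.65 × 39.35 × 4.7434 = 5.8600 mm/d
ETc = Kc × ET₀ = 1.05 × 5.8600 = 6.1530 mm/d
Crop demand D = ETc × 10 d = 6.1530 × 10 = 61.530 mm
D − Pe = 61.530 − 11.3 = 50.230 mm
Gross irrigation = 50.230 / 0.91 = 55.198 mm
Volume = 55.198 mm × 432.0 ha × 10 = 238455.4 m³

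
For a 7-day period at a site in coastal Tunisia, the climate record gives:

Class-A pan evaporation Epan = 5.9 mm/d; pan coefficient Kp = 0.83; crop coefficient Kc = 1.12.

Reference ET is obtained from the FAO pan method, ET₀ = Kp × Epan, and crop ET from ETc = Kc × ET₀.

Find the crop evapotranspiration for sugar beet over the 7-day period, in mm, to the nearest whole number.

38 mm

ET₀ = 0.83 × 5.9 = 4.8970 mm/d
ETc = Kc × ET₀ = 1.12 × 4.8970 = 5.4846 mm/d
Over 7 days: 5.4846 × 7 = 38.392 mm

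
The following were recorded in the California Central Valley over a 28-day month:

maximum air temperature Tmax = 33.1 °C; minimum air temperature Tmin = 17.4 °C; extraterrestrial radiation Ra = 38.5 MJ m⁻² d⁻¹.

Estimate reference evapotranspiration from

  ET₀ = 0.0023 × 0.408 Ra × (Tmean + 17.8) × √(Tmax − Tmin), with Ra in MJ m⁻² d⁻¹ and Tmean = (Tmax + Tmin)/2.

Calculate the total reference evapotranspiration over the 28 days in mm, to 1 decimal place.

172.6 mm

Tmean = (33.1 + 17.4)/2 = 25.25 °C
0.408 Ra = 0.408 × 38.5 = 15.7080 mm/d equivalent
ET₀ = 0.0023 × 15.7080 × (25.25 + 17.8) × √15.7 = 0.0023 × 15.7080 × 43.05 × 3.9623 = 6.1627 mm/d
Over 28 days: 6.1627 × 28 = 172.556 mm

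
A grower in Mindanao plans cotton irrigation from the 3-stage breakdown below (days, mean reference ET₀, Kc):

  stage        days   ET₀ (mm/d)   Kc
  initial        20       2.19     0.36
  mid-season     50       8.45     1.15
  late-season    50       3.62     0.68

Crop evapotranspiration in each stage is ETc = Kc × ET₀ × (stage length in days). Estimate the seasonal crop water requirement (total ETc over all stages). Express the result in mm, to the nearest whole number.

625 mm

initial: 0.36 × 2.19 × 20 = 15.77 mm
mid-season: 1.15 × 8.45 × 50 = 485.88 mm
late-season: 0.68 × 3.62 × 50 = 123.08 mm
Seasonal total = 624.73 mm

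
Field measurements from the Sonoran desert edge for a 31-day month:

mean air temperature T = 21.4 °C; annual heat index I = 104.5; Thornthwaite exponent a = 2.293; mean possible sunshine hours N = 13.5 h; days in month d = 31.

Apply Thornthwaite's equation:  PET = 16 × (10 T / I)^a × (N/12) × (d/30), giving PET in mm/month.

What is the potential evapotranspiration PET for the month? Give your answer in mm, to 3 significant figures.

96.2 mm

10T/I = 10 × 21.4 / 104.5 = 2.0478
(10T/I)^a = 2.0478^2.293 = 5.1735
Uncorrected PET = 16 × 5.1735 = 82.776 mm
Correction = (N/12)(d/30) = (13.5/12)(31/30) = 1.1625
PET = 82.776 × 1.1625 = 96.227 mm/month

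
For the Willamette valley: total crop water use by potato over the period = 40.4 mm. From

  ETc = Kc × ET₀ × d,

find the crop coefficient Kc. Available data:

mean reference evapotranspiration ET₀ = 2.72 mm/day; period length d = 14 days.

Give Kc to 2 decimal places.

1.06

ETc = Kc × ET₀ × d  ⇒  Kc = ETc / (ET₀ × d)
Kc = 40.4 / (2.72 × 14) = 40.4 / 38.08 = 1.0609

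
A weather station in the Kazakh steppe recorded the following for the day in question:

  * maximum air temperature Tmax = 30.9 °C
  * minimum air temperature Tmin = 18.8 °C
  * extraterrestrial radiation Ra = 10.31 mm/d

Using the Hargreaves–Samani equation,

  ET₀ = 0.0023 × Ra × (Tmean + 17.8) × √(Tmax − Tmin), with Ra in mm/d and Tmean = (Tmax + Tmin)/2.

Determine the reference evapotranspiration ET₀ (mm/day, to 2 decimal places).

3.52 mm/day

Tmean = (30.9 + 18.8)/2 = 24.85 °C
ET₀ = 0.0023 × 10.31 × (24.85 + 17.8) × √12.1 = 0.0023 × 10.31 × 42.65 × 3.4785 = 3.5180 mm/d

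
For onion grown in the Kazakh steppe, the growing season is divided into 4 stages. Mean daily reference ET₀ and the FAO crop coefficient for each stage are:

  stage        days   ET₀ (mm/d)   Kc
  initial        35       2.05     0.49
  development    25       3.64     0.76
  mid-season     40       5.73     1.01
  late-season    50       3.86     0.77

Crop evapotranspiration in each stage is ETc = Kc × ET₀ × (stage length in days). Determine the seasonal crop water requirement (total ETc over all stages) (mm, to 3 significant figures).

initial: 0.49 × 2.05 × 35 = 35.16 mm
development: 0.76 × 3.64 × 25 = 69.16 mm
mid-season: 1.01 × 5.73 × 40 = 231.49 mm
late-season: 0.77 × 3.86 × 50 = 148.61 mm
Seasonal total = 484.42 mm

484 mm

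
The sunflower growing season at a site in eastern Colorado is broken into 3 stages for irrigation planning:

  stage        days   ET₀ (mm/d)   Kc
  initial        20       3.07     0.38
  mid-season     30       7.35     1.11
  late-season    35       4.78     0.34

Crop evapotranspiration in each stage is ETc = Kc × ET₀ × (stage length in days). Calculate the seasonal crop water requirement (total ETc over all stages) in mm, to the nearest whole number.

325 mm

initial: 0.38 × 3.07 × 20 = 23.33 mm
mid-season: 1.11 × 7.35 × 30 = 244.76 mm
late-season: 0.34 × 4.78 × 35 = 56.88 mm
Seasonal total = 324.97 mm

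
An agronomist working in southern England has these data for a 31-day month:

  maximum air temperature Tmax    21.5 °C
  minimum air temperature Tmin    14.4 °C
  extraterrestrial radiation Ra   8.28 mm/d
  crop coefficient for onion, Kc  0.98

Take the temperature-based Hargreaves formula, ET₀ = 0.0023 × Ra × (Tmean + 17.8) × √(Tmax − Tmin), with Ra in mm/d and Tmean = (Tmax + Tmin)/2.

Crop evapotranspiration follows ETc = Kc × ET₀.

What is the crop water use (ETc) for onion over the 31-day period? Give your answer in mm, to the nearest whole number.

55 mm

Tmean = (21.5 + 14.4)/2 = 17.95 °C
ET₀ = 0.0023 × 8.28 × (17.95 + 17.8) × √7.1 = 0.0023 × 8.28 × 35.75 × 2.6646 = 1.8141 mm/d
ETc = Kc × ET₀ = 0.98 × 1.8141 = 1.7778 mm/d
Over 31 days: 1.7778 × 31 = 55.112 mm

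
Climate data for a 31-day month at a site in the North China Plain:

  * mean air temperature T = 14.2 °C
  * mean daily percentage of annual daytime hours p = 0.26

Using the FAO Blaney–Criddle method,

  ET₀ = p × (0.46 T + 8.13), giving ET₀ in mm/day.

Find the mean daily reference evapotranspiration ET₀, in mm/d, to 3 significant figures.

3.81 mm/d

ET₀ = 0.26 × (0.46 × 14.2 + 8.13) = 0.26 × 14.662 = 3.8121 mm/d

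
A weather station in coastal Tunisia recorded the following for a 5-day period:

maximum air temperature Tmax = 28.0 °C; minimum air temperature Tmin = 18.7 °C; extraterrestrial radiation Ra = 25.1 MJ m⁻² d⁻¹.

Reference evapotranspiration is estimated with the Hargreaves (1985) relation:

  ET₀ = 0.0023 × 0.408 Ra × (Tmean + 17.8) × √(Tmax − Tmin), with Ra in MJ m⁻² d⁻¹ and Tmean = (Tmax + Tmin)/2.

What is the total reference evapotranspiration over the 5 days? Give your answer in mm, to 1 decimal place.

Tmean = (28.0 + 18.7)/2 = 23.35 °C
0.408 Ra = 0.408 × 25.1 = 10.2408 mm/d equivalent
ET₀ = 0.0023 × 10.2408 × (23.35 + 17.8) × √9.3 = 0.0023 × 10.2408 × 41.15 × 3.0496 = 2.9558 mm/d
Over 5 days: 2.9558 × 5 = 14.779 mm

14.8 mm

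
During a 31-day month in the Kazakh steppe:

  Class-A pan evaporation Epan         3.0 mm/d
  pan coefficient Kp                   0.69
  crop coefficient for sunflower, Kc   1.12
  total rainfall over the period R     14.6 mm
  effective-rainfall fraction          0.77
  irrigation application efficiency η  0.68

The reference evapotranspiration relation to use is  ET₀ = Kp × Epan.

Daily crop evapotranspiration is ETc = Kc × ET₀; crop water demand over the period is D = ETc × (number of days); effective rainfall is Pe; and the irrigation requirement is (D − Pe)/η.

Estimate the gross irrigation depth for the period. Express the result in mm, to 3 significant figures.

89.2 mm

ET₀ = 0.69 × 3.0 = 2.0700 mm/d
ETc = Kc × ET₀ = 1.12 × 2.0700 = 2.3184 mm/d
Crop demand D = ETc × 31 d = 2.3184 × 31 = 71.870 mm
Pe = 0.77 × 14.6 = 11.242 mm
D − Pe = 71.870 − 11.242 = 60.628 mm
Gross irrigation = 60.628 / 0.68 = 89.159 mm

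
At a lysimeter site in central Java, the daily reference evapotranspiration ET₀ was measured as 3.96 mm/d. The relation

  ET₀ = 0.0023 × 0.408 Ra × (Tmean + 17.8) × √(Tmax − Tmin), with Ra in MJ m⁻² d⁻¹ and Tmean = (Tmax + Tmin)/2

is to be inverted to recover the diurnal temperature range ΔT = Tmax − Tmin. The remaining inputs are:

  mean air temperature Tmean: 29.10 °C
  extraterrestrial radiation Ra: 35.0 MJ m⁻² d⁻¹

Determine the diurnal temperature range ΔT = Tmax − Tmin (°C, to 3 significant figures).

√ΔT = ET₀ / [0.0023 × 0.408 × Ra × (Tmean+17.8)] = 3.96 / (0.0023 × 14.2800 × 46.90) = 2.5708
ΔT = 2.5708² = 6.609 °C

6.61 °C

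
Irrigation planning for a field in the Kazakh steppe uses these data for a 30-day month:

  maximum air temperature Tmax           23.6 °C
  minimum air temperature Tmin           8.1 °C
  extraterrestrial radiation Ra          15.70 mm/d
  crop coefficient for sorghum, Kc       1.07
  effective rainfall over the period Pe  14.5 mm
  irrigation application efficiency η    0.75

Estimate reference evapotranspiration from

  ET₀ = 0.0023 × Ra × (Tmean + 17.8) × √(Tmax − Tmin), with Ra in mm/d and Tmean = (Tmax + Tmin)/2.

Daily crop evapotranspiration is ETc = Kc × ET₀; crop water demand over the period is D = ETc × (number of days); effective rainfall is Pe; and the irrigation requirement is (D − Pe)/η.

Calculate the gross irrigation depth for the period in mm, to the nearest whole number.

185 mm

Tmean = (23.6 + 8.1)/2 = 15.85 °C
ET₀ = 0.0023 × 15.70 × (15.85 + 17.8) × √15.5 = 0.0023 × 15.70 × 33.65 × 3.9370 = 4.7839 mm/d
ETc = Kc × ET₀ = 1.07 × 4.7839 = 5.1188 mm/d
Crop demand D = ETc × 30 d = 5.1188 × 30 = 153.564 mm
D − Pe = 153.564 − 14.5 = 139.064 mm
Gross irrigation = 139.064 / 0.75 = 185.419 mm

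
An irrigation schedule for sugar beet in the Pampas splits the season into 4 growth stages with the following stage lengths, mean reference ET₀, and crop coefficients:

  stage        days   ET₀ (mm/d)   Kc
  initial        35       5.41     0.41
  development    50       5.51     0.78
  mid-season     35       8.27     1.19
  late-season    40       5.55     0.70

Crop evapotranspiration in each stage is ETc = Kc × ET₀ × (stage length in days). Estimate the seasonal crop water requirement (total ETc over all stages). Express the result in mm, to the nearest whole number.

792 mm

initial: 0.41 × 5.41 × 35 = 77.63 mm
development: 0.78 × 5.51 × 50 = 214.89 mm
mid-season: 1.19 × 8.27 × 35 = 344.45 mm
late-season: 0.70 × 5.55 × 40 = 155.40 mm
Seasonal total = 792.37 mm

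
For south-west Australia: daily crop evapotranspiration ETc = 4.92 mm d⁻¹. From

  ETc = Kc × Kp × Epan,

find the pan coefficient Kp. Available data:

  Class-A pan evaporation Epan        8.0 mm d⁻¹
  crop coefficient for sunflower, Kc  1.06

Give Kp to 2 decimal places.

0.58

ETc = Kc × Kp × Epan  ⇒  Kp = ETc / (Kc × Epan)
Kp = 4.92 / (1.06 × 8.0) = 4.92 / 8.480 = 0.5802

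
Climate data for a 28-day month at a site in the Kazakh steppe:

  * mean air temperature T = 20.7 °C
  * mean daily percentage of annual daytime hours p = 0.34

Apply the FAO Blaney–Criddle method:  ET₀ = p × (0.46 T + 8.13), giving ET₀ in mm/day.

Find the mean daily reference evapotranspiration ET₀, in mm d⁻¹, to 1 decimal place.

ET₀ = 0.34 × (0.46 × 20.7 + 8.13) = 0.34 × 17.652 = 6.0017 mm/d

6.0 mm d⁻¹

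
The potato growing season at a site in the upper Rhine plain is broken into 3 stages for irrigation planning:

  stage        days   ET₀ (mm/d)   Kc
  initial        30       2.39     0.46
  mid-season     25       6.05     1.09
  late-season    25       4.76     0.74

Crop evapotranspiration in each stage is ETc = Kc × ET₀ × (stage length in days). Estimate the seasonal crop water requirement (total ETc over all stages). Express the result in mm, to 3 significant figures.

initial: 0.46 × 2.39 × 30 = 32.98 mm
mid-season: 1.09 × 6.05 × 25 = 164.86 mm
late-season: 0.74 × 4.76 × 25 = 88.06 mm
Seasonal total = 285.90 mm

286 mm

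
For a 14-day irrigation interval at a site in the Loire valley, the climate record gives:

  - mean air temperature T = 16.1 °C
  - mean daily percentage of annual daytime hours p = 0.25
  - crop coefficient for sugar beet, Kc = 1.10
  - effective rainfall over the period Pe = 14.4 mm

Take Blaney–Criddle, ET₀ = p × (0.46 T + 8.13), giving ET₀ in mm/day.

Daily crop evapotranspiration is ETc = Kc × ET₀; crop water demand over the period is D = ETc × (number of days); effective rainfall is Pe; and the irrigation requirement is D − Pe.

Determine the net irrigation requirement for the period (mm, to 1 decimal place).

ET₀ = 0.25 × (0.46 × 16.1 + 8.13) = 0.25 × 15.536 = 3.8840 mm/d
ETc = Kc × ET₀ = 1.10 × 3.8840 = 4.2724 mm/d
Crop demand D = ETc × 14 d = 4.2724 × 14 = 59.814 mm
D − Pe = 59.814 − 14.4 = 45.414 mm

45.4 mm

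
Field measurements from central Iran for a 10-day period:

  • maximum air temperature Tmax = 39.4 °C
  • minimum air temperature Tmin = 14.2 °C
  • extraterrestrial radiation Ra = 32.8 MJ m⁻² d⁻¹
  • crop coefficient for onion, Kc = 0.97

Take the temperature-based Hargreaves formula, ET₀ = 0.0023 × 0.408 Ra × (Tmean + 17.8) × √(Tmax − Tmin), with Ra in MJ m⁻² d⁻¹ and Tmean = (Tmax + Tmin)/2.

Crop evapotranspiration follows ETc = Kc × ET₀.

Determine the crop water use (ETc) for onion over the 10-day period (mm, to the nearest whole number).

67 mm

Tmean = (39.4 + 14.2)/2 = 26.80 °C
0.408 Ra = 0.408 × 32.8 = 13.3824 mm/d equivalent
ET₀ = 0.0023 × 13.3824 × (26.80 + 17.8) × √25.2 = 0.0023 × 13.3824 × 44.60 × 5.0200 = 6.8913 mm/d
ETc = Kc × ET₀ = 0.97 × 6.8913 = 6.6846 mm/d
Over 10 days: 6.6846 × 10 = 66.846 mm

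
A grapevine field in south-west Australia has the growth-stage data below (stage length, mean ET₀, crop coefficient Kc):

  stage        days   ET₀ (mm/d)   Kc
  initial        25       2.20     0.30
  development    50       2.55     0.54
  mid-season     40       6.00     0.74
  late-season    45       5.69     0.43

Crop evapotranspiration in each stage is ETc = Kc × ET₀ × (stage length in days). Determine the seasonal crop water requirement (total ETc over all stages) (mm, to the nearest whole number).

initial: 0.30 × 2.20 × 25 = 16.50 mm
development: 0.54 × 2.55 × 50 = 68.85 mm
mid-season: 0.74 × 6.00 × 40 = 177.60 mm
late-season: 0.43 × 5.69 × 45 = 110.10 mm
Seasonal total = 373.05 mm

373 mm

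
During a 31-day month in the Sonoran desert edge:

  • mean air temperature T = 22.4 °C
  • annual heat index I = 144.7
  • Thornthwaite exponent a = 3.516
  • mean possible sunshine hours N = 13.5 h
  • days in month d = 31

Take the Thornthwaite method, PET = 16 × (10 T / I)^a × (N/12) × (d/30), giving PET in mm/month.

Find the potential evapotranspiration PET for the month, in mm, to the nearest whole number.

86 mm

10T/I = 10 × 22.4 / 144.7 = 1.5480
(10T/I)^a = 1.5480^3.516 = 4.6477
Uncorrected PET = 16 × 4.6477 = 74.363 mm
Correction = (N/12)(d/30) = (13.5/12)(31/30) = 1.1625
PET = 74.363 × 1.1625 = 86.447 mm/month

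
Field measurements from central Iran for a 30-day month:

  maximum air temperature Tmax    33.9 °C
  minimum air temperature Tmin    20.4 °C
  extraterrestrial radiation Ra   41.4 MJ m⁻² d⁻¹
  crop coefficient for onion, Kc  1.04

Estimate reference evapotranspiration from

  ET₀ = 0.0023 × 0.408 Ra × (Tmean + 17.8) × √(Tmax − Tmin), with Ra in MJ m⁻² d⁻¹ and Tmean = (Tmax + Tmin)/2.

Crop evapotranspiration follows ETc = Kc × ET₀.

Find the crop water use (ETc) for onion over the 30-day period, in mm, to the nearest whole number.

Tmean = (33.9 + 20.4)/2 = 27.15 °C
0.408 Ra = 0.408 × 41.4 = 16.8912 mm/d equivalent
ET₀ = 0.0023 × 16.8912 × (27.15 + 17.8) × √13.5 = 0.0023 × 16.8912 × 44.95 × 3.6742 = 6.4162 mm/d
ETc = Kc × ET₀ = 1.04 × 6.4162 = 6.6728 mm/d
Over 30 days: 6.6728 × 30 = 200.184 mm

200 mm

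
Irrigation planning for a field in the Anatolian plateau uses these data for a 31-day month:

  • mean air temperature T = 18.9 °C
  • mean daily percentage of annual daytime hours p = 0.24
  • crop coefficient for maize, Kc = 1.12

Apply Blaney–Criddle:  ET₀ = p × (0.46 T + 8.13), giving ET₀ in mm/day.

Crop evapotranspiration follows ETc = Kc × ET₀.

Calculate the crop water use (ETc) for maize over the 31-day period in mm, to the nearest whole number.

140 mm

ET₀ = 0.24 × (0.46 × 18.9 + 8.13) = 0.24 × 16.824 = 4.0378 mm/d
ETc = Kc × ET₀ = 1.12 × 4.0378 = 4.5223 mm/d
Over 31 days: 4.5223 × 31 = 140.191 mm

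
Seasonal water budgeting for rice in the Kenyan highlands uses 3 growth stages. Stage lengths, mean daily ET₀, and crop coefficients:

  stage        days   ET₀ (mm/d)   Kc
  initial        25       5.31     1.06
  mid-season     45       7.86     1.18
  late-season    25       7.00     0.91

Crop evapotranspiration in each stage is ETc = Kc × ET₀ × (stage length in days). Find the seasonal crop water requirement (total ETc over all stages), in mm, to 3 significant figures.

initial: 1.06 × 5.31 × 25 = 140.72 mm
mid-season: 1.18 × 7.86 × 45 = 417.37 mm
late-season: 0.91 × 7.00 × 25 = 159.25 mm
Seasonal total = 717.34 mm

717 mm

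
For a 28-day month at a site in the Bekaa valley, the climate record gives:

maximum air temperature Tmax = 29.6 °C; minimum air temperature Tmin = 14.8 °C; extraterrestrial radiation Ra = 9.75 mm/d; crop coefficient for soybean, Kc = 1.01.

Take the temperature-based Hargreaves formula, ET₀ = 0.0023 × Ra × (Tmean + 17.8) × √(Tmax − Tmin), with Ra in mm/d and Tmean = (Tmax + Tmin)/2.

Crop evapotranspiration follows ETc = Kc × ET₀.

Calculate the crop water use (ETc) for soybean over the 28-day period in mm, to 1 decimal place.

97.6 mm

Tmean = (29.6 + 14.8)/2 = 22.20 °C
ET₀ = 0.0023 × 9.75 × (22.20 + 17.8) × √14.8 = 0.0023 × 9.75 × 40.00 × 3.8471 = 3.4508 mm/d
ETc = Kc × ET₀ = 1.01 × 3.4508 = 3.4853 mm/d
Over 28 days: 3.4853 × 28 = 97.588 mm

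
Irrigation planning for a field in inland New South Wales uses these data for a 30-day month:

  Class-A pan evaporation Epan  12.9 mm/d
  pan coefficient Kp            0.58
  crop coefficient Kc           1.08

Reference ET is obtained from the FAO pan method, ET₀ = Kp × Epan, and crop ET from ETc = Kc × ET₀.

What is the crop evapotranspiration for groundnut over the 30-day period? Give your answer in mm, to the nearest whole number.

242 mm

ET₀ = 0.58 × 12.9 = 7.4820 mm/d
ETc = Kc × ET₀ = 1.08 × 7.4820 = 8.0806 mm/d
Over 30 days: 8.0806 × 30 = 242.418 mm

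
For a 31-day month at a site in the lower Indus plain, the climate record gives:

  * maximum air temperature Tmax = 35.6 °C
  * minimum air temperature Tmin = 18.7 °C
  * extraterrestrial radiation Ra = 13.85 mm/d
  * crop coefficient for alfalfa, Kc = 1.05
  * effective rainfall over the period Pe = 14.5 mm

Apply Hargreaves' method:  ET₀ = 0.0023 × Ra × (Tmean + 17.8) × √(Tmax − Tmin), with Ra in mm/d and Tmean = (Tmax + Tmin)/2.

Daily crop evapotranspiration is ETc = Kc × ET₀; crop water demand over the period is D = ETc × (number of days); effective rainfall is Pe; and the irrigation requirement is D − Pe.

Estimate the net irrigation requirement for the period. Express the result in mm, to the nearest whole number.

Tmean = (35.6 + 18.7)/2 = 27.15 °C
ET₀ = 0.0023 × 13.85 × (27.15 + 17.8) × √16.9 = 0.0023 × 13.85 × 44.95 × 4.1110 = 5.8865 mm/d
ETc = Kc × ET₀ = 1.05 × 5.8865 = 6.1808 mm/d
Crop demand D = ETc × 31 d = 6.1808 × 31 = 191.605 mm
D − Pe = 191.605 − 14.5 = 177.105 mm

177 mm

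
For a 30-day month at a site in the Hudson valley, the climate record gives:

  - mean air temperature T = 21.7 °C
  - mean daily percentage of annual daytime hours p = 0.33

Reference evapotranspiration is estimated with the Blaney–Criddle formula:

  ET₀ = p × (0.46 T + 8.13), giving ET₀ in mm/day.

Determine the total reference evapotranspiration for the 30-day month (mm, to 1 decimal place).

179.3 mm

ET₀ = 0.33 × (0.46 × 21.7 + 8.13) = 0.33 × 18.112 = 5.9770 mm/d
Monthly total = 5.9770 × 30 = 179.310 mm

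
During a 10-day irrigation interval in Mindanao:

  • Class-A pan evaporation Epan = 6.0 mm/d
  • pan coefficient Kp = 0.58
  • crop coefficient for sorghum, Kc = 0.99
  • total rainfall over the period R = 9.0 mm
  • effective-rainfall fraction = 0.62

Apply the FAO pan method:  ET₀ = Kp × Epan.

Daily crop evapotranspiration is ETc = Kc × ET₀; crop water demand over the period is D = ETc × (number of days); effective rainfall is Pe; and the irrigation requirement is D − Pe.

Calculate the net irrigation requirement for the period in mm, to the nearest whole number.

29 mm

ET₀ = 0.58 × 6.0 = 3.4800 mm/d
ETc = Kc × ET₀ = 0.99 × 3.4800 = 3.4452 mm/d
Crop demand D = ETc × 10 d = 3.4452 × 10 = 34.452 mm
Pe = 0.62 × 9.0 = 5.580 mm
D − Pe = 34.452 − 5.580 = 28.872 mm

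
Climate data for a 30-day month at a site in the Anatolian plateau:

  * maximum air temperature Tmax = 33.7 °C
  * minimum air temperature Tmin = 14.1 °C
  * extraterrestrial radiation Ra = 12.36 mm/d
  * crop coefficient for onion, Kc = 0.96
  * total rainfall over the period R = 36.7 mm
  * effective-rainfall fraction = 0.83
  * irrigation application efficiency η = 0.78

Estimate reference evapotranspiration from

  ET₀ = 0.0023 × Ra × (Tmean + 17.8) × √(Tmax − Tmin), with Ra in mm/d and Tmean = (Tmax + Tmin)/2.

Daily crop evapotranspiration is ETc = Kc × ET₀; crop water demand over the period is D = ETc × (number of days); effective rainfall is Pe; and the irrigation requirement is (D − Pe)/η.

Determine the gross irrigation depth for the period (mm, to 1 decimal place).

Tmean = (33.7 + 14.1)/2 = 23.90 °C
ET₀ = 0.0023 × 12.36 × (23.90 + 17.8) × √19.6 = 0.0023 × 12.36 × 41.70 × 4.4272 = 5.2482 mm/d
ETc = Kc × ET₀ = 0.96 × 5.2482 = 5.0383 mm/d
Crop demand D = ETc × 30 d = 5.0383 × 30 = 151.149 mm
Pe = 0.83 × 36.7 = 30.461 mm
D − Pe = 151.149 − 30.461 = 120.688 mm
Gross irrigation = 120.688 / 0.78 = 154.728 mm

154.7 mm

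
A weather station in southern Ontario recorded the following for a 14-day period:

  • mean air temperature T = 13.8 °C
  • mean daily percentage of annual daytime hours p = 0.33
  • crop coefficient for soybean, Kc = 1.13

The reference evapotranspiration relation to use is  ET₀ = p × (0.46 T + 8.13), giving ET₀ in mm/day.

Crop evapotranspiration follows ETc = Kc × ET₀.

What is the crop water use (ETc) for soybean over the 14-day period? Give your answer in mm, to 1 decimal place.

75.6 mm

ET₀ = 0.33 × (0.46 × 13.8 + 8.13) = 0.33 × 14.478 = 4.7777 mm/d
ETc = Kc × ET₀ = 1.13 × 4.7777 = 5.3988 mm/d
Over 14 days: 5.3988 × 14 = 75.583 mm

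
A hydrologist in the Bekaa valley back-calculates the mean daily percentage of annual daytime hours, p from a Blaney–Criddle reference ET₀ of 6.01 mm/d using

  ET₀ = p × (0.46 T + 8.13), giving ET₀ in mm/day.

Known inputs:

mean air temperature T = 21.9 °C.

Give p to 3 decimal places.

0.330

p = ET₀ / (0.46 T + 8.13) = 6.01 / (0.46 × 21.9 + 8.13) = 6.01 / 18.204 = 0.3301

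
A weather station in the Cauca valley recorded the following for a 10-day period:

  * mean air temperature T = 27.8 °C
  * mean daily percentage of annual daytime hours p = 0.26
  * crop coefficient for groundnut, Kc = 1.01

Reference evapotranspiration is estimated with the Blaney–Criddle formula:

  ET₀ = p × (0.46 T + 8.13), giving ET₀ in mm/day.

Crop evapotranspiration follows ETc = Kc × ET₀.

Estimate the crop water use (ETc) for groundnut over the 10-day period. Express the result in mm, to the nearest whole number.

55 mm

ET₀ = 0.26 × (0.46 × 27.8 + 8.13) = 0.26 × 20.918 = 5.4387 mm/d
ETc = Kc × ET₀ = 1.01 × 5.4387 = 5.4931 mm/d
Over 10 days: 5.4931 × 10 = 54.931 mm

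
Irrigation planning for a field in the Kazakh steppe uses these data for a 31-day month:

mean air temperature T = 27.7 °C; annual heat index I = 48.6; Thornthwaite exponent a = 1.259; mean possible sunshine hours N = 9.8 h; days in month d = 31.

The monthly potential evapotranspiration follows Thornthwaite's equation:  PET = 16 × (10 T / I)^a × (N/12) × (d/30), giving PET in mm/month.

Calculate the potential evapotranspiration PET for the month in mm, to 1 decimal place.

120.8 mm

10T/I = 10 × 27.7 / 48.6 = 5.6996
(10T/I)^a = 5.6996^1.259 = 8.9456
Uncorrected PET = 16 × 8.9456 = 143.130 mm
Correction = (N/12)(d/30) = (9.8/12)(31/30) = 0.8439
PET = 143.130 × 0.8439 = 120.787 mm/month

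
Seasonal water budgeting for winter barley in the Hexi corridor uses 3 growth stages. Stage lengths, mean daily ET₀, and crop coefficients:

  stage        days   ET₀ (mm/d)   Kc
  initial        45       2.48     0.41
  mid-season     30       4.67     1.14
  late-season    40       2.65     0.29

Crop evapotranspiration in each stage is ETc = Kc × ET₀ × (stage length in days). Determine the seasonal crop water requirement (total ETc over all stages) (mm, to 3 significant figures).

236 mm

initial: 0.41 × 2.48 × 45 = 45.76 mm
mid-season: 1.14 × 4.67 × 30 = 159.71 mm
late-season: 0.29 × 2.65 × 40 = 30.74 mm
Seasonal total = 236.21 mm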